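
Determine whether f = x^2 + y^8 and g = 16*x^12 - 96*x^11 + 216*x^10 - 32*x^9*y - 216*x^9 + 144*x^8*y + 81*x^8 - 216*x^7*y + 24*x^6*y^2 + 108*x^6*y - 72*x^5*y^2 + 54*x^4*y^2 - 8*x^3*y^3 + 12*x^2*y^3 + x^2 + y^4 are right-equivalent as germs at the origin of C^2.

The Hessian of f at 0 has rank 1. Corank 1: A-series; mu = 7 gives A_7. The Hessian of g at 0 has rank 1. Corank 1: A-series; mu = 3 gives A_3. f is A_7 but g is A_3, hence not right-equivalent.

No.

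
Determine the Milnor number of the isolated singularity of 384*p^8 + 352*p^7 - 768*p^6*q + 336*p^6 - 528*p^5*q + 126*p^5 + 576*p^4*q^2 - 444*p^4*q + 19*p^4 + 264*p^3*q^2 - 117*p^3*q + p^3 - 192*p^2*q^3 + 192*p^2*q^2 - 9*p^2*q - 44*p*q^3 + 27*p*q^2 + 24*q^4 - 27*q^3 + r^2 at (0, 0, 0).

7

The Hessian of f at 0 has rank 1. Corank 2; j^3 = (p - 3*q)^3 is a perfect cube, so E-series; the 4-jet and mu = 7 give E_7.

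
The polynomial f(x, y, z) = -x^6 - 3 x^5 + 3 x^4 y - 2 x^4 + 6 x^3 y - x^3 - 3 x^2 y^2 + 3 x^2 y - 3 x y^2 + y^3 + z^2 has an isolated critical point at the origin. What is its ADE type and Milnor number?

The Hessian of f at 0 has rank 1. Corank 2; j^3 = -(x - y)^3 is a perfect cube, so E-series; the 4-jet and mu = 6 give E_6.

Type E_6, Milnor number mu = 6.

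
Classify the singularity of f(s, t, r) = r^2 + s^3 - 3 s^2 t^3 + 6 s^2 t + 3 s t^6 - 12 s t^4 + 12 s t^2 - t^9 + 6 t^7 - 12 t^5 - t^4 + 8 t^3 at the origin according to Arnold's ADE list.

E_{6}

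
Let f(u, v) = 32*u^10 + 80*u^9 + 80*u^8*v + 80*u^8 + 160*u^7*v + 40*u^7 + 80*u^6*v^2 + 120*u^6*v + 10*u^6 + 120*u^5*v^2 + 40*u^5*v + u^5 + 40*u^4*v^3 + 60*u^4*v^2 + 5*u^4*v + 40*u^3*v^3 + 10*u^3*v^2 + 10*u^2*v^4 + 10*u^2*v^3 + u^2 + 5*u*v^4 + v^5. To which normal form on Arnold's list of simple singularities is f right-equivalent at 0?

A_{4}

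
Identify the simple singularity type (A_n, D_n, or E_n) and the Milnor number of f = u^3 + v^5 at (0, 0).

The Hessian of f at 0 has rank 0. Corank 2; j^3 = u^3 is a perfect cube, so E-series; the 5-jet and mu = 8 give E_8.

Type E_8, Milnor number mu = 8.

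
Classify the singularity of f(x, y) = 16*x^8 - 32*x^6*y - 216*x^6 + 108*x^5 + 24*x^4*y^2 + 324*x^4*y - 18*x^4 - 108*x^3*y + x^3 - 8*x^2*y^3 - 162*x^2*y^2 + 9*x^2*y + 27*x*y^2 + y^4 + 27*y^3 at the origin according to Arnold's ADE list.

E6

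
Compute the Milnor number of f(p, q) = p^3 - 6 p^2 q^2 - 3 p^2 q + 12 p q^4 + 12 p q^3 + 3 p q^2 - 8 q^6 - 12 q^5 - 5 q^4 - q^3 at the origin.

6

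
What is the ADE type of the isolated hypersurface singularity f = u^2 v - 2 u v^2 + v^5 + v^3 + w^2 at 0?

The Hessian of f at 0 has rank 1. Corank 2; j^3 = v*(u - v)^2 has shape L^2 M (L != M), so D-series; mu = 6 gives D_6.

D_6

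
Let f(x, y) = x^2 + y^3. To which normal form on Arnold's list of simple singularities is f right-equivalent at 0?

A_2

The Hessian of f at 0 is [[2, 0], [0, 0]] with rank 1, so corank 1. A Groebner basis of the Jacobian ideal J(f) in C{x,y} is {y^2, x}; counting standard monomials gives mu = 2. Corank 1: A-series; mu = 2 gives A_2.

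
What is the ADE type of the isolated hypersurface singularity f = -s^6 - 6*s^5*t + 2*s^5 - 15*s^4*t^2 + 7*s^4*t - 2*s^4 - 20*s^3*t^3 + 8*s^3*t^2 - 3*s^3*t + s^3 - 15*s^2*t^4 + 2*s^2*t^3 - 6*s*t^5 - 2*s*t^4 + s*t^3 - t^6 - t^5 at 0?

The Hessian of f at 0 is [[0, 0], [0, 0]] with rank 0, so corank 2. A Groebner basis of the Jacobian ideal J(f) in C{s,t} is {3*s^2 + t^4 + t^3, s^3, s^2*t - s^2 - t^3/3, 5*s^2 + s*t^2 + 5*t^3/3}; counting standard monomials gives mu = 7. Corank 2; j^3 = s^3 is a perfect cube, so E-series; the 4-jet and mu = 7 give E_7.

E7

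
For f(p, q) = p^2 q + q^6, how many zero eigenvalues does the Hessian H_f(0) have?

2

Hessian at 0 has rank 0.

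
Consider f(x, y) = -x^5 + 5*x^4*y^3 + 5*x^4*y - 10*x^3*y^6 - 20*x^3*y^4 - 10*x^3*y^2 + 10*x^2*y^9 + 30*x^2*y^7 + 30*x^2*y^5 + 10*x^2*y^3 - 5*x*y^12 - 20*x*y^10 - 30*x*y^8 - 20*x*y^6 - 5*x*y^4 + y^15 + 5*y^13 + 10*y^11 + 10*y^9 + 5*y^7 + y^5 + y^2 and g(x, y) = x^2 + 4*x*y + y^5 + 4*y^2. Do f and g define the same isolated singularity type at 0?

Yes.

The Hessian of f at 0 has rank 1. Corank 1: A-series; mu = 4 gives A_4. The Hessian of g at 0 has rank 1. Corank 1: A-series; mu = 4 gives A_4. Both have type A_4, hence right-equivalent.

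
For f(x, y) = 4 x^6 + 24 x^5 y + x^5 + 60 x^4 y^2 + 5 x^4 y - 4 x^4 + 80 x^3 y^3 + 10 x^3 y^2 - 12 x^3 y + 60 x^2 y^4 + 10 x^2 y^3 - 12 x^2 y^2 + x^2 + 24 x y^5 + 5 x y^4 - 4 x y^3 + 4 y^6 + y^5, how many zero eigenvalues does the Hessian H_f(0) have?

Hessian at 0 has rank 1.

1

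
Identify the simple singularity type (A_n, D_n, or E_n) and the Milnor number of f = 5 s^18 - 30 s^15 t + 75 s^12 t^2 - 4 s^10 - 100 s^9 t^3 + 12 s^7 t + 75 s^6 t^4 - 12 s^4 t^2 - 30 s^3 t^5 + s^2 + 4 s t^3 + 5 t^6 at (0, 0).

Type A5, Milnor number mu = 5.

The Hessian of f at 0 has rank 1. Corank 1: A-series; mu = 5 gives A_5.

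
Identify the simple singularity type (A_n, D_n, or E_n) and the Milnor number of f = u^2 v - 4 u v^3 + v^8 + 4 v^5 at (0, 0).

Type D_9, Milnor number mu = 9.

The Hessian of f at 0 is [[0, 0], [0, 0]] with rank 0, so corank 2. A Groebner basis of the Jacobian ideal J(f) in C{u,v} is {u^4, u^3*v + u^2 - 2*u*v^2, -u^3/2 + u^2*v^2, -u*v/2 + v^3}; counting standard monomials gives mu = 9. Corank 2; j^3 = u^2*v has shape L^2 M (L != M), so D-series; mu = 9 gives D_9.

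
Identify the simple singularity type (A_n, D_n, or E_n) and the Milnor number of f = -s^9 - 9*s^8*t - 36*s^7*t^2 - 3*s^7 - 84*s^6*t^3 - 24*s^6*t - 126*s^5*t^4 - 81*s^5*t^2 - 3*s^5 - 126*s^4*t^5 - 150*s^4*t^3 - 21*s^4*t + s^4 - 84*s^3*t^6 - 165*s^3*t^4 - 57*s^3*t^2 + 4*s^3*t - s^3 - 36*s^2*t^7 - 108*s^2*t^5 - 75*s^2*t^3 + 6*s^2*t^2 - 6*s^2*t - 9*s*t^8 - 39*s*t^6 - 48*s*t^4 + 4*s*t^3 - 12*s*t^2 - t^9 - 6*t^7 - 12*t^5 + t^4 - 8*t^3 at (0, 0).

The Hessian of f at 0 has rank 0. Corank 2; j^3 = -(s + 2*t)^3 is a perfect cube, so E-series; the 4-jet and mu = 6 give E_6.

Type E_6, Milnor number mu = 6.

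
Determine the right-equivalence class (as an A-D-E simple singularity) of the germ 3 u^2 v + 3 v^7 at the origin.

D_8

The Hessian of f at 0 is [[0, 0], [0, 0]] with rank 0, so corank 2. A Groebner basis of the Jacobian ideal J(f) in C{u,v} is {u^2/7 + v^6, u^3, u*v}; counting standard monomials gives mu = 8. Corank 2; j^3 = 3*u^2*v has shape L^2 M (L != M), so D-series; mu = 8 gives D_8.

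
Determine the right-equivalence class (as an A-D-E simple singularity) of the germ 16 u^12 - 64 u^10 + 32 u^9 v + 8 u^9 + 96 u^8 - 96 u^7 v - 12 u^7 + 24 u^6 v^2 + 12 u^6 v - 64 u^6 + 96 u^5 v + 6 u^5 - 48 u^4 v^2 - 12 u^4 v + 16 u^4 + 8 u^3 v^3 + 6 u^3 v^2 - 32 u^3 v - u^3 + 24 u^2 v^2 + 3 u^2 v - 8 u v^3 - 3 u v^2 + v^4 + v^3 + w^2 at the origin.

E_{6}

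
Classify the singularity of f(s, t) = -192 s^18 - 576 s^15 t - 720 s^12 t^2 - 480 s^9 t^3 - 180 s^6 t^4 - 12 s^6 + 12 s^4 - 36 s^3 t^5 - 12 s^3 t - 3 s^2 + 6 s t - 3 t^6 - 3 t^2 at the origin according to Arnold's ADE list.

A5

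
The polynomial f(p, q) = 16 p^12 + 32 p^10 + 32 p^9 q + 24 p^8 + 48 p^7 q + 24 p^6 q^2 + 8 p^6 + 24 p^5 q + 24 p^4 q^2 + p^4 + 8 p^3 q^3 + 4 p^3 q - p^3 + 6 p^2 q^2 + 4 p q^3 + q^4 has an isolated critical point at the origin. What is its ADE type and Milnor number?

Type E6, Milnor number mu = 6.

The Hessian of f at 0 has rank 0. Corank 2; j^3 = -p^3 is a perfect cube, so E-series; the 4-jet and mu = 6 give E_6.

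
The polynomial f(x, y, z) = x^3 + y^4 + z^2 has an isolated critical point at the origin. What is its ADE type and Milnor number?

Type E_{6}, Milnor number mu = 6.

The Hessian of f at 0 has rank 1. Corank 2; j^3 = x^3 is a perfect cube, so E-series; the 4-jet and mu = 6 give E_6.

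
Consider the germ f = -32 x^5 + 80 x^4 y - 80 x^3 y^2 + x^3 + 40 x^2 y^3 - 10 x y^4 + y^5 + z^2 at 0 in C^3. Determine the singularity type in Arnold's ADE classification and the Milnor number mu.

The Hessian of f at 0 has rank 1. Corank 2; j^3 = x^3 is a perfect cube, so E-series; the 5-jet and mu = 8 give E_8.

Type E_{8}, Milnor number mu = 8.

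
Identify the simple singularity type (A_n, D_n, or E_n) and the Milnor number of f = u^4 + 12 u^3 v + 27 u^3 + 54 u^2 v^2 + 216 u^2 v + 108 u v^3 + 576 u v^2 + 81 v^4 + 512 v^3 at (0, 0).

Type E_{6}, Milnor number mu = 6.

The Hessian of f at 0 has rank 0. Corank 2; j^3 = (3*u + 8*v)^3 is a perfect cube, so E-series; the 4-jet and mu = 6 give E_6.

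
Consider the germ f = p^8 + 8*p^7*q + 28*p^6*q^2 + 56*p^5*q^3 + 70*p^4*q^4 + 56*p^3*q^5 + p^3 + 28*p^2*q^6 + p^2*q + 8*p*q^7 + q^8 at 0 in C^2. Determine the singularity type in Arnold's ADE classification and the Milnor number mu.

Type D_{9}, Milnor number mu = 9.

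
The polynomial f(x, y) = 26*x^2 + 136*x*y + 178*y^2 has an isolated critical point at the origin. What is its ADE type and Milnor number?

The Hessian of f at 0 has rank 2. Corank 0: nondegenerate Morse point, so A_1.

Type A_1, Milnor number mu = 1.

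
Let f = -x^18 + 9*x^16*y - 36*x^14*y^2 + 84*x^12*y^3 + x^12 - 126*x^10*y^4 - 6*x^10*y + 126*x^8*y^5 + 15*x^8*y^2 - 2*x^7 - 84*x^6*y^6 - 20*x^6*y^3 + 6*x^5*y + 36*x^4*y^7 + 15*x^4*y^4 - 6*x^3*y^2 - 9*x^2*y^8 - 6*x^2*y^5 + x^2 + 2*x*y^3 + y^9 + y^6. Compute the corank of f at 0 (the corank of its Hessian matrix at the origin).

1

Hessian at 0 has rank 1.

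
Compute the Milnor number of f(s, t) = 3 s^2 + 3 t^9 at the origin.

The Hessian of f at 0 has rank 1. Corank 1: A-series; mu = 8 gives A_8.

8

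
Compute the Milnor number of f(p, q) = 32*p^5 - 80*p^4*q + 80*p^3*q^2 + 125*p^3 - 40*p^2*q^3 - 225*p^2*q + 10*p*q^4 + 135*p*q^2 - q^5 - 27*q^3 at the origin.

The Hessian of f at 0 is [[0, 0], [0, 0]] with rank 0, so corank 2. A Groebner basis of the Jacobian ideal J(f) in C{p,q} is {q^5, p*q^3 - 23*q^4/40, p^2 - 6*p*q/5 + 9*q^2/25}; counting standard monomials gives mu = 8. Corank 2; j^3 = (5*p - 3*q)^3 is a perfect cube, so E-series; the 5-jet and mu = 8 give E_8.

8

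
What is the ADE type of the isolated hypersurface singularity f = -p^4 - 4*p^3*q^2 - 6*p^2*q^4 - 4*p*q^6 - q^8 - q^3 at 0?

E_6

The Hessian of f at 0 has rank 0. Corank 2; j^3 = -q^3 is a perfect cube, so E-series; the 4-jet and mu = 6 give E_6.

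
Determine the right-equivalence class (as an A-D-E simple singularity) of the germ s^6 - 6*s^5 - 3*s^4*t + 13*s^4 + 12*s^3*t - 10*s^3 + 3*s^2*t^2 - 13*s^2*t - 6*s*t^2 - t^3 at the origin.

The Hessian of f at 0 has rank 0. Corank 2; j^3 = -(2*s + t)*(5*s^2 + 4*s*t + t^2) splits into three distinct lines over C (the quadratic factor has nonzero discriminant), so D_4.

D_4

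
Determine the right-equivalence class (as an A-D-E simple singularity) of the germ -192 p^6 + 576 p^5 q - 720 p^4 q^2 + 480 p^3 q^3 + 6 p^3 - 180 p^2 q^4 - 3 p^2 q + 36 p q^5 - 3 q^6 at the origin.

D_{7}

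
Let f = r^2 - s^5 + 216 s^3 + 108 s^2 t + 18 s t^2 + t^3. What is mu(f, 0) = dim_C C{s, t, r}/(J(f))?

8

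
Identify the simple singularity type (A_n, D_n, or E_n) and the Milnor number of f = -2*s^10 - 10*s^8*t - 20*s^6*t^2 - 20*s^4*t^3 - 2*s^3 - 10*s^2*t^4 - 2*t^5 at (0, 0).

Type E_{8}, Milnor number mu = 8.

The Hessian of f at 0 has rank 0. Corank 2; j^3 = -2*s^3 is a perfect cube, so E-series; the 5-jet and mu = 8 give E_8.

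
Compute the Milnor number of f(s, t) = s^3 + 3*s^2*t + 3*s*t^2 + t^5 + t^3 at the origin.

8

The Hessian of f at 0 is [[0, 0], [0, 0]] with rank 0, so corank 2. A Groebner basis of the Jacobian ideal J(f) in C{s,t} is {t^4, s^2 + 2*s*t + t^2}; counting standard monomials gives mu = 8. Corank 2; j^3 = (s + t)^3 is a perfect cube, so E-series; the 5-jet and mu = 8 give E_8.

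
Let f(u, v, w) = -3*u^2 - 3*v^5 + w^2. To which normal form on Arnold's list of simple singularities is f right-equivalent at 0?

A4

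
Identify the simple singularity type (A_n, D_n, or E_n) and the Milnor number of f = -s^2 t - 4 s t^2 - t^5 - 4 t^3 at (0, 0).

Type D6, Milnor number mu = 6.

The Hessian of f at 0 has rank 0. Corank 2; j^3 = -t*(s + 2*t)^2 has shape L^2 M (L != M), so D-series; mu = 6 gives D_6.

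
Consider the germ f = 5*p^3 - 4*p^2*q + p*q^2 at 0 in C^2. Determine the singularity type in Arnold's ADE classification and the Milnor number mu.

Type D_4, Milnor number mu = 4.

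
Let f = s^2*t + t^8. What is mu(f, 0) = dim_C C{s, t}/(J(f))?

9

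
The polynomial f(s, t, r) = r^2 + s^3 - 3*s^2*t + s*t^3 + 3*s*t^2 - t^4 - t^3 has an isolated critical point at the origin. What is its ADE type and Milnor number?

Type E_7, Milnor number mu = 7.

The Hessian of f at 0 is [[0, 0, 0], [0, 0, 0], [0, 0, 2]] with rank 1, so corank 2. A Groebner basis of the Jacobian ideal J(f) in C{s,t,r} is {s^3 - 3*s^2*t - 6*s^2 + 12*s*t - 6*t^2, 3*s^2 + s*t^2 - 6*s*t + 3*t^2, 3*s^2 - 6*s*t + t^3 + 3*t^2, r}; counting standard monomials gives mu = 7. Corank 2; j^3 = (s - t)^3 is a perfect cube, so E-series; the 4-jet and mu = 7 give E_7.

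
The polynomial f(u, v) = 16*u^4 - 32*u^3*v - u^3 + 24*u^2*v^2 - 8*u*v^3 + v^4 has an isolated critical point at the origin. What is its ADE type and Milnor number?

Type E_6, Milnor number mu = 6.

The Hessian of f at 0 has rank 0. Corank 2; j^3 = -u^3 is a perfect cube, so E-series; the 4-jet and mu = 6 give E_6.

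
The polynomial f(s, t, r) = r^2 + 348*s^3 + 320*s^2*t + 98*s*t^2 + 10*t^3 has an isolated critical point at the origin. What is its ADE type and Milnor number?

Type D4, Milnor number mu = 4.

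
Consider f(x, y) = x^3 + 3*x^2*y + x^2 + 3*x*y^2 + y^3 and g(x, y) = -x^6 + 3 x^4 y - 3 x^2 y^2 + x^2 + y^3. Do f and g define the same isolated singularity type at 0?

The Hessian of f at 0 is [[2, 0], [0, 0]] with rank 1, so corank 1. A Groebner basis of the Jacobian ideal J(f) in C{x,y} is {y^2, x}; counting standard monomials gives mu = 2. Corank 1: A-series; mu = 2 gives A_2. The Hessian of g at 0 is [[2, 0], [0, 0]] with rank 1, so corank 1. A Groebner basis of the Jacobian ideal J(g) in C{x,y} is {y^2, x}; counting standard monomials gives mu = 2. Corank 1: A-series; mu = 2 gives A_2. Both have type A_2, hence right-equivalent.

Yes.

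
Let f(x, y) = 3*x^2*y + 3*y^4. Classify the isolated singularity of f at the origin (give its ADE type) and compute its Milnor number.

Type D_5, Milnor number mu = 5.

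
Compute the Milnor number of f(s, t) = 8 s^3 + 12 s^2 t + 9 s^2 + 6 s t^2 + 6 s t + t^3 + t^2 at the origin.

2

The Hessian of f at 0 is [[18, 6], [6, 2]] with rank 1, so corank 1. A Groebner basis of the Jacobian ideal J(f) in C{s,t} is {t^2, s + t/3}; counting standard monomials gives mu = 2. Corank 1: A-series; mu = 2 gives A_2.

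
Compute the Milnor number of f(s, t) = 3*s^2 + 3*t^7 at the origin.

6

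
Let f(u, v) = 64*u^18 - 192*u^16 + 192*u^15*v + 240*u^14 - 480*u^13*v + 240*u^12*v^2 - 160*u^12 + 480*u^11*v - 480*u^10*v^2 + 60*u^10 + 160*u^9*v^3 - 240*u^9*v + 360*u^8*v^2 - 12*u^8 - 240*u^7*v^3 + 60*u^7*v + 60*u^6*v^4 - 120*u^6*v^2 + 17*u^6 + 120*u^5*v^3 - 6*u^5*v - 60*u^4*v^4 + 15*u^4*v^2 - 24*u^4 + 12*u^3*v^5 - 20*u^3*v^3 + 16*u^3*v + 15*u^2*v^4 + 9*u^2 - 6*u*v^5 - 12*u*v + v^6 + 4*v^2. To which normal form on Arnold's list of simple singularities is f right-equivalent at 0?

A_5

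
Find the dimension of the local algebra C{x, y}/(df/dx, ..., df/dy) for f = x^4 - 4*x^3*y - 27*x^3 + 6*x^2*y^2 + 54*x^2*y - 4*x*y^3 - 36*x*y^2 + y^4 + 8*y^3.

6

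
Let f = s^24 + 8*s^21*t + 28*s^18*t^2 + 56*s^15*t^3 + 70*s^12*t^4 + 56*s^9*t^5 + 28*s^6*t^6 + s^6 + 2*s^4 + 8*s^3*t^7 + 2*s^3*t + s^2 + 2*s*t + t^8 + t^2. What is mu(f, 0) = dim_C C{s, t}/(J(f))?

7

The Hessian of f at 0 has rank 1. Corank 1: A-series; mu = 7 gives A_7.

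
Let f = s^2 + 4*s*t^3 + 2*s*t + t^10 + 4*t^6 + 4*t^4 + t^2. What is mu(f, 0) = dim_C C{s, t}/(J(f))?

9

The Hessian of f at 0 has rank 1. Corank 1: A-series; mu = 9 gives A_9.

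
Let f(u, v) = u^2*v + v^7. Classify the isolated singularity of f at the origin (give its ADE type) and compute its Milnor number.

The Hessian of f at 0 has rank 0. Corank 2; j^3 = u^2*v has shape L^2 M (L != M), so D-series; mu = 8 gives D_8.

Type D_{8}, Milnor number mu = 8.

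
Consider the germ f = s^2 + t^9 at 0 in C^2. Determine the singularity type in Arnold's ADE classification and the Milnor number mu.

The Hessian of f at 0 has rank 1. Corank 1: A-series; mu = 8 gives A_8.

Type A_8, Milnor number mu = 8.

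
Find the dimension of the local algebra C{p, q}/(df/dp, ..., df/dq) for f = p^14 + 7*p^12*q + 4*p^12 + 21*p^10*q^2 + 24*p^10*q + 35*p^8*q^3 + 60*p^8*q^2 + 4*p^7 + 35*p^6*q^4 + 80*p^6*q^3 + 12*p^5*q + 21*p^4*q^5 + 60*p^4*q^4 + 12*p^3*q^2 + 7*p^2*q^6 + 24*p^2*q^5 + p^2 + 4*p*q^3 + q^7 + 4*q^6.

6

The Hessian of f at 0 is [[2, 0], [0, 0]] with rank 1, so corank 1. A Groebner basis of the Jacobian ideal J(f) in C{p,q} is {p/2 + q^3, p^2}; counting standard monomials gives mu = 6. Corank 1: A-series; mu = 6 gives A_6.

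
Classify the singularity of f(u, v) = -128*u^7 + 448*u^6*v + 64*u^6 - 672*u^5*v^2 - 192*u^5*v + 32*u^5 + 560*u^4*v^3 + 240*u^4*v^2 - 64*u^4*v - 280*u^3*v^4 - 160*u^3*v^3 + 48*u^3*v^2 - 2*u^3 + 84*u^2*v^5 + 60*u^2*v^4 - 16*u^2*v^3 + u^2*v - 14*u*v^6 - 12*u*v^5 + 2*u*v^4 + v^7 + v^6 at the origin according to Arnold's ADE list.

The Hessian of f at 0 is [[0, 0], [0, 0]] with rank 0, so corank 2. A Groebner basis of the Jacobian ideal J(f) in C{u,v} is {-2*u^2 + u*v + v^4, u^3, u^2*v, -u^2/6 + u*v^2}; counting standard monomials gives mu = 7. Corank 2; j^3 = -u^2*(2*u - v) has shape L^2 M (L != M), so D-series; mu = 7 gives D_7.

D_7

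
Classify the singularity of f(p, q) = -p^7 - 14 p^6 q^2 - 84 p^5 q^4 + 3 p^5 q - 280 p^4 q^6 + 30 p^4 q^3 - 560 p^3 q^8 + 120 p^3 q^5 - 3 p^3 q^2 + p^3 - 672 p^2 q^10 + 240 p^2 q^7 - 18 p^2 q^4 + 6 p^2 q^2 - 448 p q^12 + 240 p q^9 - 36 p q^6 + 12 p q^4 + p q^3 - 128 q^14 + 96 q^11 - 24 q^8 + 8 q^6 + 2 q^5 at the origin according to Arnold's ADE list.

E_{7}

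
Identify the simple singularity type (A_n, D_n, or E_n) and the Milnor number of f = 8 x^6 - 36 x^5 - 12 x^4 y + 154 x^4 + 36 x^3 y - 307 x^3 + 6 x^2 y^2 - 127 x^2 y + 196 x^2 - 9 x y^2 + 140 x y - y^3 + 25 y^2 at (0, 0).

Type A2, Milnor number mu = 2.

The Hessian of f at 0 has rank 1. Corank 1: A-series; mu = 2 gives A_2.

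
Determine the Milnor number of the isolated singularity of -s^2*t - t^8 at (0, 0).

9

The Hessian of f at 0 is [[0, 0], [0, 0]] with rank 0, so corank 2. A Groebner basis of the Jacobian ideal J(f) in C{s,t} is {s^2/8 + t^7, s^3, s*t}; counting standard monomials gives mu = 9. Corank 2; j^3 = -s^2*t has shape L^2 M (L != M), so D-series; mu = 9 gives D_9.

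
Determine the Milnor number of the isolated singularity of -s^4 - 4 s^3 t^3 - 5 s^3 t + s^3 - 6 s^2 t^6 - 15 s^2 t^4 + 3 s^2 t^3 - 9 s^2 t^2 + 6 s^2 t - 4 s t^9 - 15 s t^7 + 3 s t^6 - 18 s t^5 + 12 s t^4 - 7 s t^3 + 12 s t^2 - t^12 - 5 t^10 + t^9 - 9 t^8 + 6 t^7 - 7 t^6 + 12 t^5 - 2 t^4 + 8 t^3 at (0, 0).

The Hessian of f at 0 is [[0, 0], [0, 0]] with rank 0, so corank 2. A Groebner basis of the Jacobian ideal J(f) in C{s,t} is {3*s^2 + 12*s*t + t^4 + t^3 + 12*t^2, s^3 - 18*s^2 - 72*s*t + 2*t^3 - 72*t^2, s^2*t + 7*s^2 + 28*s*t - 5*t^3/3 + 28*t^2, -2*s^2 + s*t^2 - 8*s*t + 4*t^3/3 - 8*t^2}; counting standard monomials gives mu = 7. Corank 2; j^3 = (s + 2*t)^3 is a perfect cube, so E-series; the 4-jet and mu = 7 give E_7.

7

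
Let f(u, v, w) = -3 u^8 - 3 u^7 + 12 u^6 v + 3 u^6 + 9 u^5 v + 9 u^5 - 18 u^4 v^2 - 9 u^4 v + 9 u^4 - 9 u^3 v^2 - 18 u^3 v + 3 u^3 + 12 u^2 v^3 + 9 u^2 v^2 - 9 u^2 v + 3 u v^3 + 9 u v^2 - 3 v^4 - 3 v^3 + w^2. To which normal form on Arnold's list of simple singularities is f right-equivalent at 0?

E7

The Hessian of f at 0 has rank 1. Corank 2; j^3 = 3*(u - v)^3 is a perfect cube, so E-series; the 4-jet and mu = 7 give E_7.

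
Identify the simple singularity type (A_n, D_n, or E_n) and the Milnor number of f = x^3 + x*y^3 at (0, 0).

Type E7, Milnor number mu = 7.

The Hessian of f at 0 has rank 0. Corank 2; j^3 = x^3 is a perfect cube, so E-series; the 4-jet and mu = 7 give E_7.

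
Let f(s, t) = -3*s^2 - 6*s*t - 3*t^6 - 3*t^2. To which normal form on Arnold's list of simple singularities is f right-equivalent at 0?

The Hessian of f at 0 is [[-6, -6], [-6, -6]] with rank 1, so corank 1. A Groebner basis of the Jacobian ideal J(f) in C{s,t} is {t^5, s + t}; counting standard monomials gives mu = 5. Corank 1: A-series; mu = 5 gives A_5.

A_{5}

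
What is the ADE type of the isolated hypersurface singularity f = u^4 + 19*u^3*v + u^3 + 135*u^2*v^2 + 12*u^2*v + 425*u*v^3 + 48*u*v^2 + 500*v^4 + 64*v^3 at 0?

E7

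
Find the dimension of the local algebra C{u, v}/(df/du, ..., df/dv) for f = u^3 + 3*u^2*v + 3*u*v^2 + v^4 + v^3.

6

The Hessian of f at 0 has rank 0. Corank 2; j^3 = (u + v)^3 is a perfect cube, so E-series; the 4-jet and mu = 6 give E_6.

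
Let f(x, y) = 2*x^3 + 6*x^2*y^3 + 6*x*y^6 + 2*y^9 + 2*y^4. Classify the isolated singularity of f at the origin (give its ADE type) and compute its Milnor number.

The Hessian of f at 0 is [[0, 0], [0, 0]] with rank 0, so corank 2. A Groebner basis of the Jacobian ideal J(f) in C{x,y} is {y^3, x^2}; counting standard monomials gives mu = 6. Corank 2; j^3 = 2*x^3 is a perfect cube, so E-series; the 4-jet and mu = 6 give E_6.

Type E_6, Milnor number mu = 6.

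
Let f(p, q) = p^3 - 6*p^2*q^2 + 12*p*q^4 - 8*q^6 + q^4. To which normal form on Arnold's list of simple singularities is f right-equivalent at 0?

E_6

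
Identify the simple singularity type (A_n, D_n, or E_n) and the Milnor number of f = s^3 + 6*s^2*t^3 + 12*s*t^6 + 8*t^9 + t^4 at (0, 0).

Type E_{6}, Milnor number mu = 6.

The Hessian of f at 0 has rank 0. Corank 2; j^3 = s^3 is a perfect cube, so E-series; the 4-jet and mu = 6 give E_6.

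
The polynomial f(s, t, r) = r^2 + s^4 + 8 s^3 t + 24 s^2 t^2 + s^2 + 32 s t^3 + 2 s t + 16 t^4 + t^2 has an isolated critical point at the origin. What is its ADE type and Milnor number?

The Hessian of f at 0 is [[2, 2, 0], [2, 2, 0], [0, 0, 2]] with rank 2, so corank 1. A Groebner basis of the Jacobian ideal J(f) in C{s,t,r} is {t^3, s + t, r}; counting standard monomials gives mu = 3. Corank 1: A-series; mu = 3 gives A_3.

Type A3, Milnor number mu = 3.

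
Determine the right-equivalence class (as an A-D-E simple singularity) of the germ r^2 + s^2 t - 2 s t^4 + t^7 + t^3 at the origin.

The Hessian of f at 0 has rank 1. Corank 2; j^3 = t*(s^2 + t^2) splits into three distinct lines over C (the quadratic factor has nonzero discriminant), so D_4.

D_{4}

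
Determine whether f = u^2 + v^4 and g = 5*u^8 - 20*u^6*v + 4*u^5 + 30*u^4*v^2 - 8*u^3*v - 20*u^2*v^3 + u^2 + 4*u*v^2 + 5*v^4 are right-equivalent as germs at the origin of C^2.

The Hessian of f at 0 is [[2, 0], [0, 0]] with rank 1, so corank 1. A Groebner basis of the Jacobian ideal J(f) in C{u,v} is {v^3, u}; counting standard monomials gives mu = 3. Corank 1: A-series; mu = 3 gives A_3. The Hessian of g at 0 is [[2, 0], [0, 0]] with rank 1, so corank 1. A Groebner basis of the Jacobian ideal J(g) in C{u,v} is {u^2, u*v, u/2 + v^2}; counting standard monomials gives mu = 3. Corank 1: A-series; mu = 3 gives A_3. Both have type A_3, hence right-equivalent.

Yes.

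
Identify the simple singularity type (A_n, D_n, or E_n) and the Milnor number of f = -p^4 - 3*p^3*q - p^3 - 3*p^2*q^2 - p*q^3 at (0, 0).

Type E7, Milnor number mu = 7.

The Hessian of f at 0 is [[0, 0], [0, 0]] with rank 0, so corank 2. A Groebner basis of the Jacobian ideal J(f) in C{p,q} is {3*p^2 + q^4 + q^3, p^3, p^2*q - p^2 - q^3/3, 2*p^2 + p*q^2 + 2*q^3/3}; counting standard monomials gives mu = 7. Corank 2; j^3 = -p^3 is a perfect cube, so E-series; the 4-jet and mu = 7 give E_7.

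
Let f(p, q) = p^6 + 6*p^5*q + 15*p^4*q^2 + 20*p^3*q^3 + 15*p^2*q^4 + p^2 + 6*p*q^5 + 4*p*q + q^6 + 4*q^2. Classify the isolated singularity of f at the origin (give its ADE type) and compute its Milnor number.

Type A_{5}, Milnor number mu = 5.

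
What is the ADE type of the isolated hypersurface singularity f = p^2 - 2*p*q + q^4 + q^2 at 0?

A_3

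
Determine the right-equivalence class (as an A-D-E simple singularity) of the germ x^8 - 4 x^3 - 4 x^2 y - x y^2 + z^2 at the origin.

The Hessian of f at 0 has rank 1. Corank 2; j^3 = -x*(2*x + y)^2 has shape L^2 M (L != M), so D-series; mu = 9 gives D_9.

D_9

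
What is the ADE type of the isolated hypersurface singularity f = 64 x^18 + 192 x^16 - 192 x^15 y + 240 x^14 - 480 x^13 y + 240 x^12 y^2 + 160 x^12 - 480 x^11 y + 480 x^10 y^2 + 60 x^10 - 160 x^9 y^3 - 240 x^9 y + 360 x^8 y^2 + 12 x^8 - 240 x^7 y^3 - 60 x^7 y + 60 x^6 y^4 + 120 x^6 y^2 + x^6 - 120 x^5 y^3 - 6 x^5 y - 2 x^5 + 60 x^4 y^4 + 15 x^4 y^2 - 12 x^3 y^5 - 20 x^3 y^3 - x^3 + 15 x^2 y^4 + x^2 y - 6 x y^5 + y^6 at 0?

D_{7}

The Hessian of f at 0 is [[0, 0], [0, 0]] with rank 0, so corank 2. A Groebner basis of the Jacobian ideal J(f) in C{x,y} is {x*y/6 + y^5, x*y^2, x^2 - x*y}; counting standard monomials gives mu = 7. Corank 2; j^3 = -x^2*(x - y) has shape L^2 M (L != M), so D-series; mu = 7 gives D_7.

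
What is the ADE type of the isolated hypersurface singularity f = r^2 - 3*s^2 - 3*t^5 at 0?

A_4

The Hessian of f at 0 has rank 2. Corank 1: A-series; mu = 4 gives A_4.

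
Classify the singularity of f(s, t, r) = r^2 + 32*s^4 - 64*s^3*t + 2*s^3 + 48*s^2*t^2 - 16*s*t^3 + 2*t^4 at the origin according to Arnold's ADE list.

E_{6}

The Hessian of f at 0 has rank 1. Corank 2; j^3 = 2*s^3 is a perfect cube, so E-series; the 4-jet and mu = 6 give E_6.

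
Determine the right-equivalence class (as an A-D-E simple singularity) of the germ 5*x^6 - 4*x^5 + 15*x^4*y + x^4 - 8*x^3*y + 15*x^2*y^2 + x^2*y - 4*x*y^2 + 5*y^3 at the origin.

D_4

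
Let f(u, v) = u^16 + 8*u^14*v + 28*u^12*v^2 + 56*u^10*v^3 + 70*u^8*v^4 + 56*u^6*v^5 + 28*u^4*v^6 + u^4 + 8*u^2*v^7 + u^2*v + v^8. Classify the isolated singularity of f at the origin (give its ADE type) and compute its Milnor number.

The Hessian of f at 0 has rank 0. Corank 2; j^3 = u^2*v has shape L^2 M (L != M), so D-series; mu = 9 gives D_9.

Type D9, Milnor number mu = 9.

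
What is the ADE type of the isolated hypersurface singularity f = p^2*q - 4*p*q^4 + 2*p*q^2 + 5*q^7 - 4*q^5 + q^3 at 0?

The Hessian of f at 0 is [[0, 0], [0, 0]] with rank 0, so corank 2. A Groebner basis of the Jacobian ideal J(f) in C{p,q} is {2*p^2/3 + p*q^3 + 11*p*q/6 + 7*q^2/6, -p*q/2 + q^4 - q^2/2, p^3 - 3*p*q^2 - 2*q^3, p^2*q + 2*p*q^2 + q^3}; counting standard monomials gives mu = 8. Corank 2; j^3 = q*(p + q)^2 has shape L^2 M (L != M), so D-series; mu = 8 gives D_8.

D8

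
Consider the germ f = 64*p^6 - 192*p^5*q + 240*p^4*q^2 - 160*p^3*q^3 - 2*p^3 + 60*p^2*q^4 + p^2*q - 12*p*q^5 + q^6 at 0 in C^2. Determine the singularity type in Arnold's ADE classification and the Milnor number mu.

The Hessian of f at 0 has rank 0. Corank 2; j^3 = -p^2*(2*p - q) has shape L^2 M (L != M), so D-series; mu = 7 gives D_7.

Type D_{7}, Milnor number mu = 7.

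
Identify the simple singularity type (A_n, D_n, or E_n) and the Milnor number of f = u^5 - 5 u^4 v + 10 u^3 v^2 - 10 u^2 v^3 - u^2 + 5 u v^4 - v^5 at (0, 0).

Type A4, Milnor number mu = 4.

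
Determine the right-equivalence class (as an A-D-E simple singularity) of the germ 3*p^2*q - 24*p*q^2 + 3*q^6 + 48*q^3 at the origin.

D7

The Hessian of f at 0 has rank 0. Corank 2; j^3 = 3*q*(p - 4*q)^2 has shape L^2 M (L != M), so D-series; mu = 7 gives D_7.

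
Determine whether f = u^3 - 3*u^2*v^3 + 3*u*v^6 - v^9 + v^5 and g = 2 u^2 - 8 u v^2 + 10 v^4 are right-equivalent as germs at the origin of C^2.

The Hessian of f at 0 is [[0, 0], [0, 0]] with rank 0, so corank 2. A Groebner basis of the Jacobian ideal J(f) in C{u,v} is {-u^2/2 + u*v^3, v^4, u^3, u^2*v}; counting standard monomials gives mu = 8. Corank 2; j^3 = u^3 is a perfect cube, so E-series; the 5-jet and mu = 8 give E_8. The Hessian of g at 0 is [[4, 0], [0, 0]] with rank 1, so corank 1. A Groebner basis of the Jacobian ideal J(g) in C{u,v} is {u^2, u*v, -u/2 + v^2}; counting standard monomials gives mu = 3. Corank 1: A-series; mu = 3 gives A_3. f is E_8 but g is A_3, hence not right-equivalent.

No.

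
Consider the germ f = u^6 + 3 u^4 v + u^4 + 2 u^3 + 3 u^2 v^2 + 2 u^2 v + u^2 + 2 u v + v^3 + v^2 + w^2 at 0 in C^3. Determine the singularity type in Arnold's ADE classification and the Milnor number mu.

The Hessian of f at 0 is [[2, 2, 0], [2, 2, 0], [0, 0, 2]] with rank 2, so corank 1. A Groebner basis of the Jacobian ideal J(f) in C{u,v,w} is {v^2, u + v, w}; counting standard monomials gives mu = 2. Corank 1: A-series; mu = 2 gives A_2.

Type A2, Milnor number mu = 2.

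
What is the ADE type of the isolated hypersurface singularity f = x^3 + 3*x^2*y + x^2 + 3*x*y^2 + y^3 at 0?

A2

The Hessian of f at 0 is [[2, 0], [0, 0]] with rank 1, so corank 1. A Groebner basis of the Jacobian ideal J(f) in C{x,y} is {y^2, x}; counting standard monomials gives mu = 2. Corank 1: A-series; mu = 2 gives A_2.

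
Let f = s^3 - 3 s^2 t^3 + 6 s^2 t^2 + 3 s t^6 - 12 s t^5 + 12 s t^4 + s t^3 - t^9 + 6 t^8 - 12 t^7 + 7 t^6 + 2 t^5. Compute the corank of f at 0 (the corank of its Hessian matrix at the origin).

Hessian at 0 has rank 0.

2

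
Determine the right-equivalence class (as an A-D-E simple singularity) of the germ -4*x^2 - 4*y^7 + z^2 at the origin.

A6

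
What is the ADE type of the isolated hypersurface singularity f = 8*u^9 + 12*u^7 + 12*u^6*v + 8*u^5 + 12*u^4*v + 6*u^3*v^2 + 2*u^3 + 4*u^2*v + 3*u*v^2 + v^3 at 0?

The Hessian of f at 0 is [[0, 0], [0, 0]] with rank 0, so corank 2. A Groebner basis of the Jacobian ideal J(f) in C{u,v} is {v^3, u^2 - 3*v^2/2, u*v + 3*v^2/2}; counting standard monomials gives mu = 4. Corank 2; j^3 = (u + v)*(2*u^2 + 2*u*v + v^2) splits into three distinct lines over C (the quadratic factor has nonzero discriminant), so D_4.

D_4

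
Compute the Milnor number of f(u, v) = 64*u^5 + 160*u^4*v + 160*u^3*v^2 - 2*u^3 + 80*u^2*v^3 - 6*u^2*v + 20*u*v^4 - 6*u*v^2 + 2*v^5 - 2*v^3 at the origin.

8

The Hessian of f at 0 is [[0, 0], [0, 0]] with rank 0, so corank 2. A Groebner basis of the Jacobian ideal J(f) in C{u,v} is {v^5, u*v^3 + 7*v^4/8, u^2 + 2*u*v + v^2}; counting standard monomials gives mu = 8. Corank 2; j^3 = -2*(u + v)^3 is a perfect cube, so E-series; the 5-jet and mu = 8 give E_8.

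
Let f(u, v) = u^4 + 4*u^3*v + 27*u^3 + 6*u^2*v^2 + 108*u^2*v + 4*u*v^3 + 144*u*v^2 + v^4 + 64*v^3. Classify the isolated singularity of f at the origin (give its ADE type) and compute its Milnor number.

Type E6, Milnor number mu = 6.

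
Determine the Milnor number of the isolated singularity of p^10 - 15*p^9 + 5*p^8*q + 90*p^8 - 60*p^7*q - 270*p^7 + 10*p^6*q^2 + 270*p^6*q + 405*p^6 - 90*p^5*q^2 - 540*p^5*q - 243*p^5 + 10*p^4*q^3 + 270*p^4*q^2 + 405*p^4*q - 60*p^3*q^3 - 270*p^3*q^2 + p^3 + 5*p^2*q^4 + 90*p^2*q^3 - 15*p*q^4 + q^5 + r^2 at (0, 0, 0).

The Hessian of f at 0 has rank 1. Corank 2; j^3 = p^3 is a perfect cube, so E-series; the 5-jet and mu = 8 give E_8.

8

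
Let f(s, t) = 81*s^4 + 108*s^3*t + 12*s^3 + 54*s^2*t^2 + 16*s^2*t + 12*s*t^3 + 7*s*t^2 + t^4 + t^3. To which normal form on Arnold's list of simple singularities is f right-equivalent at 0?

D_5

The Hessian of f at 0 has rank 0. Corank 2; j^3 = (2*s + t)^2*(3*s + t) has shape L^2 M (L != M), so D-series; mu = 5 gives D_5.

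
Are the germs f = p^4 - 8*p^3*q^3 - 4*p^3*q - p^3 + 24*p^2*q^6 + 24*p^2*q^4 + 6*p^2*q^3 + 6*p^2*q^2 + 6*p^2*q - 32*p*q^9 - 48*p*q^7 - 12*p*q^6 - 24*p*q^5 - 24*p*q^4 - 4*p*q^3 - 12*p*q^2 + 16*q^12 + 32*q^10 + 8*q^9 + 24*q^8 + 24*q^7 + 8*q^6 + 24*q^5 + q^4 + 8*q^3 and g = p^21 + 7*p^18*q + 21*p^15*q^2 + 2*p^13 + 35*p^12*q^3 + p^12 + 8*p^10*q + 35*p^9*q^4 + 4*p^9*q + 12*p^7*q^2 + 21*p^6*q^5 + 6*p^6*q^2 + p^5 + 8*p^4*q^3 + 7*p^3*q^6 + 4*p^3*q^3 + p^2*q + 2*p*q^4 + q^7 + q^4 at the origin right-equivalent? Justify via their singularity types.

No.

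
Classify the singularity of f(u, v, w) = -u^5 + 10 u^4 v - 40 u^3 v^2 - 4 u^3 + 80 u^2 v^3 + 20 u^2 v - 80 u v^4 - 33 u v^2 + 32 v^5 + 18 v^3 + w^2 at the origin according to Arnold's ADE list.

The Hessian of f at 0 is [[0, 0, 0], [0, 0, 0], [0, 0, 2]] with rank 1, so corank 2. A Groebner basis of the Jacobian ideal J(f) in C{u,v,w} is {32*u*v/5 + v^4 - 48*v^2/5, u*v^2 - 3*v^3/2, u^2 - 7*u*v/2 + 3*v^2, w}; counting standard monomials gives mu = 6. Corank 2; j^3 = -(u - 2*v)*(2*u - 3*v)^2 has shape L^2 M (L != M), so D-series; mu = 6 gives D_6.

D_{6}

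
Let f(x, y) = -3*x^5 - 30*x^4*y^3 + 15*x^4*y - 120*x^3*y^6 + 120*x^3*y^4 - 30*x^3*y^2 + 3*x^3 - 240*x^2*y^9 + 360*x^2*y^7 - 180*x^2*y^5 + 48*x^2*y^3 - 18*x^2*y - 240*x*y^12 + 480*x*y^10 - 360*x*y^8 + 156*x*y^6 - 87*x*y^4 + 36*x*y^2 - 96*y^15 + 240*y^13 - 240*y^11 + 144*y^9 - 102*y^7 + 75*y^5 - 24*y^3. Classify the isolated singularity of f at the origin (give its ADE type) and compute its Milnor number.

Type E_8, Milnor number mu = 8.

The Hessian of f at 0 has rank 0. Corank 2; j^3 = 3*(x - 2*y)^3 is a perfect cube, so E-series; the 5-jet and mu = 8 give E_8.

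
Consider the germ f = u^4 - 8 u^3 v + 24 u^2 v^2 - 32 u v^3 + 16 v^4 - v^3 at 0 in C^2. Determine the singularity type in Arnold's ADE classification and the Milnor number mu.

Type E6, Milnor number mu = 6.

The Hessian of f at 0 has rank 0. Corank 2; j^3 = -v^3 is a perfect cube, so E-series; the 4-jet and mu = 6 give E_6.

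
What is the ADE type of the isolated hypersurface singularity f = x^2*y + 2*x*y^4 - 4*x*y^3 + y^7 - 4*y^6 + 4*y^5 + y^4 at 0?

D_5

The Hessian of f at 0 has rank 0. Corank 2; j^3 = x^2*y has shape L^2 M (L != M), so D-series; mu = 5 gives D_5.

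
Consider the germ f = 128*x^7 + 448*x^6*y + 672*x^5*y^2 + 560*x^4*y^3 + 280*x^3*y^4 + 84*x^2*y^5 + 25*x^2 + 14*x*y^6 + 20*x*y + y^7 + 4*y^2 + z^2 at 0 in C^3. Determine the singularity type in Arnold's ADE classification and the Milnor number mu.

The Hessian of f at 0 is [[50, 20, 0], [20, 8, 0], [0, 0, 2]] with rank 2, so corank 1. A Groebner basis of the Jacobian ideal J(f) in C{x,y,z} is {y^6, x + 2*y/5, z}; counting standard monomials gives mu = 6. Corank 1: A-series; mu = 6 gives A_6.

Type A6, Milnor number mu = 6.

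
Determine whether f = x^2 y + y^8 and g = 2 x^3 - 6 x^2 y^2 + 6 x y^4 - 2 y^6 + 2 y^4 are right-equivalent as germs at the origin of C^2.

No.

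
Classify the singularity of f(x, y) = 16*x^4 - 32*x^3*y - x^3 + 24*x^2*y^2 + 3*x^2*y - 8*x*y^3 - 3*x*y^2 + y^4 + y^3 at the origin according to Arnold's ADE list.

The Hessian of f at 0 is [[0, 0], [0, 0]] with rank 0, so corank 2. A Groebner basis of the Jacobian ideal J(f) in C{x,y} is {y^4, x*y^2 - 5*y^3/6, x^2 - 2*x*y + y^2}; counting standard monomials gives mu = 6. Corank 2; j^3 = -(x - y)^3 is a perfect cube, so E-series; the 4-jet and mu = 6 give E_6.

E6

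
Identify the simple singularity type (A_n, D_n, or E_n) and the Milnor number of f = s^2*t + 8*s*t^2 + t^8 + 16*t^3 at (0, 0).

Type D_9, Milnor number mu = 9.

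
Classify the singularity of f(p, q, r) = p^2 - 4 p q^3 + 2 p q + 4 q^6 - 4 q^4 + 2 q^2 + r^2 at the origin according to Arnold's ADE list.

A_1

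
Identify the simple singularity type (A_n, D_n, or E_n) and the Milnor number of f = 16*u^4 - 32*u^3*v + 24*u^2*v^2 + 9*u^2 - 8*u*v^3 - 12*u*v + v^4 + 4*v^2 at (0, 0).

Type A_3, Milnor number mu = 3.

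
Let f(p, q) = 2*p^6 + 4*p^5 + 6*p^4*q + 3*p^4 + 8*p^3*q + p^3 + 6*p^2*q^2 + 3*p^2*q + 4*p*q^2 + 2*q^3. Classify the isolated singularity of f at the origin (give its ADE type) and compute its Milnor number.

The Hessian of f at 0 has rank 0. Corank 2; j^3 = (p + q)*(p^2 + 2*p*q + 2*q^2) splits into three distinct lines over C (the quadratic factor has nonzero discriminant), so D_4.

Type D_{4}, Milnor number mu = 4.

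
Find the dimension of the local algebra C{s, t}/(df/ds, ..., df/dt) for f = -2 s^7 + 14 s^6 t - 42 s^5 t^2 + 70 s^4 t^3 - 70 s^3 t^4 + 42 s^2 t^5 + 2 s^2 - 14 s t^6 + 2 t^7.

6

The Hessian of f at 0 is [[4, 0], [0, 0]] with rank 1, so corank 1. A Groebner basis of the Jacobian ideal J(f) in C{s,t} is {t^6, s}; counting standard monomials gives mu = 6. Corank 1: A-series; mu = 6 gives A_6.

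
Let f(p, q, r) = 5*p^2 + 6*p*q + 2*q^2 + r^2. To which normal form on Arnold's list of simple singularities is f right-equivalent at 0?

A_1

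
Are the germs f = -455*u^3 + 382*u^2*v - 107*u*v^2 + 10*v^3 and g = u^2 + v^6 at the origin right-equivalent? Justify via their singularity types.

No.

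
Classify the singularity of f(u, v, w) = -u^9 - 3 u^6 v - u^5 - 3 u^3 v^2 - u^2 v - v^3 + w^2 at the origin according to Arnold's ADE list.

D4

The Hessian of f at 0 has rank 1. Corank 2; j^3 = -v*(u^2 + v^2) splits into three distinct lines over C (the quadratic factor has nonzero discriminant), so D_4.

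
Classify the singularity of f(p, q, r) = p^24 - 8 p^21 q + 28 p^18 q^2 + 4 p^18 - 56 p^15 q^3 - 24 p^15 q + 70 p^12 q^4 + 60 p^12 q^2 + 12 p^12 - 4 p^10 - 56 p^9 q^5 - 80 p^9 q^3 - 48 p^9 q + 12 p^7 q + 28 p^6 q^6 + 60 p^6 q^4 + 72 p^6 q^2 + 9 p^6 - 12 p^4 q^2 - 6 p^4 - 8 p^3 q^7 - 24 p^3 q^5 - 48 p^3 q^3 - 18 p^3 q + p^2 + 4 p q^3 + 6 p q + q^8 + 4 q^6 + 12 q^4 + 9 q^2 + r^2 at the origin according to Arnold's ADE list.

The Hessian of f at 0 has rank 2. Corank 1: A-series; mu = 7 gives A_7.

A_{7}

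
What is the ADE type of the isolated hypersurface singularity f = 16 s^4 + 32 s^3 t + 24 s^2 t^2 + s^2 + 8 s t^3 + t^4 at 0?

A_3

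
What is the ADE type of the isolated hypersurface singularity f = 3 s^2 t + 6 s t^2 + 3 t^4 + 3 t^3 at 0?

D_5

The Hessian of f at 0 is [[0, 0], [0, 0]] with rank 0, so corank 2. A Groebner basis of the Jacobian ideal J(f) in C{s,t} is {s^3 - s^2/4 + t^2/4, s^2/4 + t^3 - t^2/4, s*t + t^2}; counting standard monomials gives mu = 5. Corank 2; j^3 = 3*t*(s + t)^2 has shape L^2 M (L != M), so D-series; mu = 5 gives D_5.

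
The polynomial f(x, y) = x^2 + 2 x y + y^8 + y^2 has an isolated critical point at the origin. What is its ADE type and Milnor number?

The Hessian of f at 0 has rank 1. Corank 1: A-series; mu = 7 gives A_7.

Type A7, Milnor number mu = 7.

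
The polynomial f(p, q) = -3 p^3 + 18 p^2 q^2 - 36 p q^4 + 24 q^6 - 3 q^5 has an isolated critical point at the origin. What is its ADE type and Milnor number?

The Hessian of f at 0 has rank 0. Corank 2; j^3 = -3*p^3 is a perfect cube, so E-series; the 5-jet and mu = 8 give E_8.

Type E_8, Milnor number mu = 8.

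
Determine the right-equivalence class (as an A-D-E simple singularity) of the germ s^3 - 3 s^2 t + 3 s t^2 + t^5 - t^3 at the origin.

E8

The Hessian of f at 0 is [[0, 0], [0, 0]] with rank 0, so corank 2. A Groebner basis of the Jacobian ideal J(f) in C{s,t} is {t^4, s^2 - 2*s*t + t^2}; counting standard monomials gives mu = 8. Corank 2; j^3 = (s - t)^3 is a perfect cube, so E-series; the 5-jet and mu = 8 give E_8.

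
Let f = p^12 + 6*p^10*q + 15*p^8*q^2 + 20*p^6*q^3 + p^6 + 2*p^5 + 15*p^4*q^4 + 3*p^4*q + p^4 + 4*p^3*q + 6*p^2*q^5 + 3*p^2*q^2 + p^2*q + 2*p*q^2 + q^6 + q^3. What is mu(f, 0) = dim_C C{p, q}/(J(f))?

The Hessian of f at 0 is [[0, 0], [0, 0]] with rank 0, so corank 2. A Groebner basis of the Jacobian ideal J(f) in C{p,q} is {-5*p^2/9 - 8*p*q/9 + q^4 + 2*q^3/9 - q^2/3, p^3 - p^2/3 - 7*p*q/3 - 2*q^3/3 - 2*q^2, p^2*q + p*q + q^2, p^2/9 + p*q^2 - 2*p*q/9 + 5*q^3/9 - q^2/3}; counting standard monomials gives mu = 7. Corank 2; j^3 = q*(p + q)^2 has shape L^2 M (L != M), so D-series; mu = 7 gives D_7.

7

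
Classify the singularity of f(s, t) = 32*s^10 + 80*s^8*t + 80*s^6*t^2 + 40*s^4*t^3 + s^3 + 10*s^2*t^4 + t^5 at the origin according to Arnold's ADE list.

E_8

The Hessian of f at 0 is [[0, 0], [0, 0]] with rank 0, so corank 2. A Groebner basis of the Jacobian ideal J(f) in C{s,t} is {t^4, s^2}; counting standard monomials gives mu = 8. Corank 2; j^3 = s^3 is a perfect cube, so E-series; the 5-jet and mu = 8 give E_8.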